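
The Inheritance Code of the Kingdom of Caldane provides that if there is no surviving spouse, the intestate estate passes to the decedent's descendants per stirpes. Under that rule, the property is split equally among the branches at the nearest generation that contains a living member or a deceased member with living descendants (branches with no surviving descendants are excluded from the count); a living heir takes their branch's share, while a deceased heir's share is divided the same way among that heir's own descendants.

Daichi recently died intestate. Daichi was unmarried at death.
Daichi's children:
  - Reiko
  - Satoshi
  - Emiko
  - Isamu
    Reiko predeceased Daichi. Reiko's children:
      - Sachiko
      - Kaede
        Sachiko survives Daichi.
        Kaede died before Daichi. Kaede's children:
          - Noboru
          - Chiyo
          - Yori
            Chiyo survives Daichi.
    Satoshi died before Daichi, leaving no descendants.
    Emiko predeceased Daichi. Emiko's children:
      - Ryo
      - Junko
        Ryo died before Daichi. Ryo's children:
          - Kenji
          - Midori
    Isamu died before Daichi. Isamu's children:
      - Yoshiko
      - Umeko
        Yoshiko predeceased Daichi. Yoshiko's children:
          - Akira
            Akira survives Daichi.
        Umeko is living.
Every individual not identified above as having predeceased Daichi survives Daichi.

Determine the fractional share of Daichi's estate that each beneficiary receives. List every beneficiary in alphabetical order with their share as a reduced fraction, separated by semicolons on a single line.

There is no surviving spouse, so the entire estate passes to Daichi's descendants per stirpes.
Satoshi left no surviving issue, so that branch lapses and is disregarded.
The estate is divided into 3 equal shares of 1/3 among Reiko, Emiko, Isamu.
Reiko predeceased; the 1/3 allotted to Reiko's branch passes to Reiko's issue by representation.
The 1/3 is divided into 2 equal shares of 1/6 among Sachiko, Kaede.
Sachiko is living and takes 1/6.
Kaede predeceased; the 1/6 allotted to Kaede's branch passes to Kaede's issue by representation.
The 1/6 is divided into 3 equal shares of 1/18 among Noboru, Chiyo, Yori.
Noboru is living and takes 1/18.
Chiyo is living and takes 1/18.
Yori is living and takes 1/18.
Emiko predeceased; the 1/3 allotted to Emiko's branch passes to Emiko's issue by representation.
The 1/3 is divided into 2 equal shares of 1/6 among Ryo, Junko.
Ryo predeceased; the 1/6 allotted to Ryo's branch passes to Ryo's issue by representation.
The 1/6 is divided into 2 equal shares of 1/12 among Kenji, Midori.
Kenji is living and takes 1/12.
Midori is living and takes 1/12.
Junko is living and takes 1/6.
Isamu predeceased; the 1/3 allotted to Isamu's branch passes to Isamu's issue by representation.
The 1/3 is divided into 2 equal shares of 1/6 among Yoshiko, Umeko.
Yoshiko predeceased; the 1/6 allotted to Yoshiko's branch passes to Yoshiko's issue by representation.
Akira is the sole taker at this level and receives the full 1/6.
Umeko is living and takes 1/6.

Akira 1/6; Chiyo 1/18; Junko 1/6; Kenji 1/12; Midori 1/12; Noboru 1/18; Sachiko 1/6; Umeko 1/6; Yori 1/18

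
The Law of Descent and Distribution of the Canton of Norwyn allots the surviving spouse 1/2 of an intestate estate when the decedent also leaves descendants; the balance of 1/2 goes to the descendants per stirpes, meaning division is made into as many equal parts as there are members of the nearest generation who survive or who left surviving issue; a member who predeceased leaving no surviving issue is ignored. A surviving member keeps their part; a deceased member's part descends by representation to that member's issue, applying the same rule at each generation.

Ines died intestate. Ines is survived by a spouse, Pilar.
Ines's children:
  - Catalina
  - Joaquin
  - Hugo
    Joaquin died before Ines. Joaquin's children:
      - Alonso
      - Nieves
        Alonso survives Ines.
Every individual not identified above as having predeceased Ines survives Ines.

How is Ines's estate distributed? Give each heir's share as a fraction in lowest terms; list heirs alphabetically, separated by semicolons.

Pilar, as surviving spouse, takes 1/2.
The remaining 1/2 passes to Ines's descendants per stirpes.
The 1/2 is divided into 3 equal shares of 1/6 among Catalina, Joaquin, Hugo.
Catalina is living and takes 1/6.
Joaquin predeceased; the 1/6 allotted to Joaquin's branch passes to Joaquin's issue by representation.
The 1/6 is divided into 2 equal shares of 1/12 among Alonso, Nieves.
Alonso is living and takes 1/12.
Nieves is living and takes 1/12.
Hugo is living and takes 1/6.

Alonso 1/12; Catalina 1/6; Hugo 1/6; Nieves 1/12; Pilar 1/2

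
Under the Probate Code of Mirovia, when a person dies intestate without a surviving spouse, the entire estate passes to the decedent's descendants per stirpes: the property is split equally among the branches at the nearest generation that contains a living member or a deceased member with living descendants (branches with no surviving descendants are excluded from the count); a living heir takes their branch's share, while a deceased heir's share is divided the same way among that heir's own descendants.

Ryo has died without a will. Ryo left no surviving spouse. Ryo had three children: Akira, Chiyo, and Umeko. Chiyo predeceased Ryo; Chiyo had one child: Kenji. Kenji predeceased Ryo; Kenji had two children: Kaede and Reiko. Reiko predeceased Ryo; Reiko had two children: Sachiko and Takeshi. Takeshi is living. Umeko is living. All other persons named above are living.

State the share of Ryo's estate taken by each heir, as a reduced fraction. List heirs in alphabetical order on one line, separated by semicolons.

Akira 1/3; Kaede 1/6; Sachiko 1/12; Takeshi 1/12; Umeko 1/3

There is no surviving spouse, so the entire estate passes to Ryo's descendants per stirpes.
The estate is divided into 3 equal shares of 1/3 among Akira, Chiyo, Umeko.
Akira is living and takes 1/3.
Chiyo predeceased; the 1/3 allotted to Chiyo's branch passes to Chiyo's issue by representation.
Kenji's line is the sole branch at this level, so the full 1/3 passes to Kenji's issue by representation.
The 1/3 is divided into 2 equal shares of 1/6 among Kaede, Reiko.
Kaede is living and takes 1/6.
Reiko predeceased; the 1/6 allotted to Reiko's branch passes to Reiko's issue by representation.
The 1/6 is divided into 2 equal shares of 1/12 among Sachiko, Takeshi.
Sachiko is living and takes 1/12.
Takeshi is living and takes 1/12.
Umeko is living and takes 1/3.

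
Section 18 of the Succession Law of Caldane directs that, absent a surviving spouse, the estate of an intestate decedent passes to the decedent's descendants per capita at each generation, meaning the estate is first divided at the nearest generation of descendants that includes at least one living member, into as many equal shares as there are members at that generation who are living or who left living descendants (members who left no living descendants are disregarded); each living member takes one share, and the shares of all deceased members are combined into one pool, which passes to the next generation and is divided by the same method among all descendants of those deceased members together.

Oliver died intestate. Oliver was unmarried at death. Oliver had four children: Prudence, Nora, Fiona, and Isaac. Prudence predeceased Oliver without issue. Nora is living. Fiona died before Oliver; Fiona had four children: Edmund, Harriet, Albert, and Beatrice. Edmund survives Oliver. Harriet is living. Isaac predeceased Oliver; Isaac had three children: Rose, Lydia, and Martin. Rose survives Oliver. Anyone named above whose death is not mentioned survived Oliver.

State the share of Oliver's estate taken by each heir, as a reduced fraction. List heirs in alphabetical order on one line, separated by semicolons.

Albert 2/21; Beatrice 2/21; Edmund 2/21; Harriet 2/21; Lydia 2/21; Martin 2/21; Nora 1/3; Rose 2/21

There is no surviving spouse, so the entire estate passes to Oliver's descendants per capita at each generation.
At generation 1 (Nora, Fiona, Isaac) there are 3 shares of (1)/3 = 1/3 each.
Living: Nora — each takes 1/3.
Deceased: Fiona and Isaac. Their combined 2/3 is pooled and carried to generation 2.
At generation 2 (Edmund, Harriet, Albert, Beatrice, Rose, Lydia, Martin) there are 7 shares of (2/3)/7 = 2/21 each.
Living: Edmund, Harriet, Albert, Beatrice, Rose, Lydia, and Martin — each takes 2/21.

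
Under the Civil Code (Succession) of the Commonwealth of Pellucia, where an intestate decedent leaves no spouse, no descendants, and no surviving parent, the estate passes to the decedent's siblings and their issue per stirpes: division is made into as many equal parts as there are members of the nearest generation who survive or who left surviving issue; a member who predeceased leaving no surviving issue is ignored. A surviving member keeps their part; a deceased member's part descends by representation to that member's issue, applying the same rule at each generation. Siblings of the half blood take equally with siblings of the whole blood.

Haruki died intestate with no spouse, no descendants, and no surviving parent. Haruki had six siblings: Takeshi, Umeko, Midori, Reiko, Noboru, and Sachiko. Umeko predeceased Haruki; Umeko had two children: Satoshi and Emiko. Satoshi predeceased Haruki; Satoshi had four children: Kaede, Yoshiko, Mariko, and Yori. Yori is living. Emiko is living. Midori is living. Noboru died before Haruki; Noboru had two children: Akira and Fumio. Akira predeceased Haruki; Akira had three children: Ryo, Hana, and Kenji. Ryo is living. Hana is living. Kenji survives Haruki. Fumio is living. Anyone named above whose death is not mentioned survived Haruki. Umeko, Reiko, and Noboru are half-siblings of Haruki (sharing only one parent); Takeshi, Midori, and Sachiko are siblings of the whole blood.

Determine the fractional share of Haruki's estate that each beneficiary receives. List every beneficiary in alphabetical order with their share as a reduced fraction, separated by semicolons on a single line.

Emiko 1/12; Fumio 1/12; Hana 1/36; Kaede 1/48; Kenji 1/36; Mariko 1/48; Midori 1/6; Reiko 1/6; Ryo 1/36; Sachiko 1/6; Takeshi 1/6; Yori 1/48; Yoshiko 1/48

No spouse, descendants, or parent survives, so the estate passes to Haruki's siblings per stirpes.
Half-blood and whole-blood siblings take equally under the stated rule.
The estate is divided into 6 equal shares of 1/6 among Takeshi, Umeko, Midori, Reiko, Noboru, Sachiko.
Takeshi is living and takes 1/6.
Umeko predeceased; the 1/6 allotted to Umeko's branch passes to Umeko's issue by representation.
The 1/6 is divided into 2 equal shares of 1/12 among Satoshi, Emiko.
Satoshi predeceased; the 1/12 allotted to Satoshi's branch passes to Satoshi's issue by representation.
The 1/12 is divided into 4 equal shares of 1/48 among Kaede, Yoshiko, Mariko, Yori.
Kaede is living and takes 1/48.
Yoshiko is living and takes 1/48.
Mariko is living and takes 1/48.
Yori is living and takes 1/48.
Emiko is living and takes 1/12.
Midori is living and takes 1/6.
Reiko is living and takes 1/6.
Noboru predeceased; the 1/6 allotted to Noboru's branch passes to Noboru's issue by representation.
The 1/6 is divided into 2 equal shares of 1/12 among Akira, Fumio.
Akira predeceased; the 1/12 allotted to Akira's branch passes to Akira's issue by representation.
The 1/12 is divided into 3 equal shares of 1/36 among Ryo, Hana, Kenji.
Ryo is living and takes 1/36.
Hana is living and takes 1/36.
Kenji is living and takes 1/36.
Fumio is living and takes 1/12.
Sachiko is living and takes 1/6.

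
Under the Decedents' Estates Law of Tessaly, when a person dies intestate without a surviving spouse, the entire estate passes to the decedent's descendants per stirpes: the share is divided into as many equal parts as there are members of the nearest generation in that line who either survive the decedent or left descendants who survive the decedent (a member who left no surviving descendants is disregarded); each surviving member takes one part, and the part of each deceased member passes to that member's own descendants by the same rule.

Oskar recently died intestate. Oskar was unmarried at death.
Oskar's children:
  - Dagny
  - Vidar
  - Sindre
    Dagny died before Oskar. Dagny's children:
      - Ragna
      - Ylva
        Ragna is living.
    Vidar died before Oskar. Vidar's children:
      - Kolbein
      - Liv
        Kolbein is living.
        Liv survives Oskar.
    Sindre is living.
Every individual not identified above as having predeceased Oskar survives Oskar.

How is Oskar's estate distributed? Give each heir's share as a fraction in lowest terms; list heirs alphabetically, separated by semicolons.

There is no surviving spouse, so the entire estate passes to Oskar's descendants per stirpes.
The estate is divided into 3 equal shares of 1/3 among Dagny, Vidar, Sindre.
Dagny predeceased; the 1/3 allotted to Dagny's branch passes to Dagny's issue by representation.
The 1/3 is divided into 2 equal shares of 1/6 among Ragna, Ylva.
Ragna is living and takes 1/6.
Ylva is living and takes 1/6.
Vidar predeceased; the 1/3 allotted to Vidar's branch passes to Vidar's issue by representation.
The 1/3 is divided into 2 equal shares of 1/6 among Kolbein, Liv.
Kolbein is living and takes 1/6.
Liv is living and takes 1/6.
Sindre is living and takes 1/3.

Kolbein 1/6; Liv 1/6; Ragna 1/6; Sindre 1/3; Ylva 1/6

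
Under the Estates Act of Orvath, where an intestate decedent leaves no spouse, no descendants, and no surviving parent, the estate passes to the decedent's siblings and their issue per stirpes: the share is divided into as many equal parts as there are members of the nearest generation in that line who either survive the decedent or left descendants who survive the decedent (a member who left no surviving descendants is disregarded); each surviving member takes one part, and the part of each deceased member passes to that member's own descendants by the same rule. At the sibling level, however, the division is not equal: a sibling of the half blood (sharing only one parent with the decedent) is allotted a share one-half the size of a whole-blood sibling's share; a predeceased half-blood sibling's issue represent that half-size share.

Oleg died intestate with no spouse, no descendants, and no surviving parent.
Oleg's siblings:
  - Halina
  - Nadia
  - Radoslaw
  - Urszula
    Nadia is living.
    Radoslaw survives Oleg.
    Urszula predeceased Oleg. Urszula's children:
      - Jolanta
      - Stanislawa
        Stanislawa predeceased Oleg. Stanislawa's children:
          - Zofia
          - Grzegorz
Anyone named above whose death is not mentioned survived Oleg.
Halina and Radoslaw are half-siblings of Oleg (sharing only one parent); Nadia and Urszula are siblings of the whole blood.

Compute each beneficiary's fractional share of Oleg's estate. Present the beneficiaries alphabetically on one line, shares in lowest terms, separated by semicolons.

No spouse, descendants, or parent survives, so the estate passes to Oleg's siblings per stirpes.
Half-blood siblings count for one-half the weight of whole-blood siblings at the initial division.
Dividing 1 in proportion to weights (total weight 3): Halina (weight 1/2) → 1/6; Nadia (weight 1) → 1/3; Radoslaw (weight 1/2) → 1/6; Urszula (weight 1) → 1/3.
Halina is living and takes 1/6.
Nadia is living and takes 1/3.
Radoslaw is living and takes 1/6.
Urszula predeceased; the 1/3 allotted to Urszula's branch passes to Urszula's issue by representation.
The 1/3 is divided into 2 equal shares of 1/6 among Jolanta, Stanislawa.
Jolanta is living and takes 1/6.
Stanislawa predeceased; the 1/6 allotted to Stanislawa's branch passes to Stanislawa's issue by representation.
The 1/6 is divided into 2 equal shares of 1/12 among Zofia, Grzegorz.
Zofia is living and takes 1/12.
Grzegorz is living and takes 1/12.

Grzegorz 1/12; Halina 1/6; Jolanta 1/6; Nadia 1/3; Radoslaw 1/6; Zofia 1/12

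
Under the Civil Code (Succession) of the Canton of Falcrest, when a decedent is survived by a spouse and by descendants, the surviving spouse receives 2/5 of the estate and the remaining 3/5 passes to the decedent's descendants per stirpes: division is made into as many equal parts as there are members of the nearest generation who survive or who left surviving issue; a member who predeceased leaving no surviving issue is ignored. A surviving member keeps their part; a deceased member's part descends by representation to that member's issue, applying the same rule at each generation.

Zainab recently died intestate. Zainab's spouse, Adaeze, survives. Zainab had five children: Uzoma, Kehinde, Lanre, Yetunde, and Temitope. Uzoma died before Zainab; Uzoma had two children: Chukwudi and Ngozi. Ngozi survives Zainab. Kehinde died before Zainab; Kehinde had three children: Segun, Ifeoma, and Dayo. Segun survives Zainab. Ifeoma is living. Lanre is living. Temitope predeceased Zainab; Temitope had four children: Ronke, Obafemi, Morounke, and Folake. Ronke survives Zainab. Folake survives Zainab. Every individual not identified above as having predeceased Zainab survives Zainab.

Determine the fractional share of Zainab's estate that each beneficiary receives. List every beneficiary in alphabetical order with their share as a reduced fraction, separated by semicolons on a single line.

Adaeze 2/5; Chukwudi 3/50; Dayo 1/25; Folake 3/100; Ifeoma 1/25; Lanre 3/25; Morounke 3/100; Ngozi 3/50; Obafemi 3/100; Ronke 3/100; Segun 1/25; Yetunde 3/25

Adaeze, as surviving spouse, takes 2/5.
The remaining 3/5 passes to Zainab's descendants per stirpes.
The 3/5 is divided into 5 equal shares of 3/25 among Uzoma, Kehinde, Lanre, Yetunde, Temitope.
Uzoma predeceased; the 3/25 allotted to Uzoma's branch passes to Uzoma's issue by representation.
The 3/25 is divided into 2 equal shares of 3/50 among Chukwudi, Ngozi.
Chukwudi is living and takes 3/50.
Ngozi is living and takes 3/50.
Kehinde predeceased; the 3/25 allotted to Kehinde's branch passes to Kehinde's issue by representation.
The 3/25 is divided into 3 equal shares of 1/25 among Segun, Ifeoma, Dayo.
Segun is living and takes 1/25.
Ifeoma is living and takes 1/25.
Dayo is living and takes 1/25.
Lanre is living and takes 3/25.
Yetunde is living and takes 3/25.
Temitope predeceased; the 3/25 allotted to Temitope's branch passes to Temitope's issue by representation.
The 3/25 is divided into 4 equal shares of 3/100 among Ronke, Obafemi, Morounke, Folake.
Ronke is living and takes 3/100.
Obafemi is living and takes 3/100.
Morounke is living and takes 3/100.
Folake is living and takes 3/100.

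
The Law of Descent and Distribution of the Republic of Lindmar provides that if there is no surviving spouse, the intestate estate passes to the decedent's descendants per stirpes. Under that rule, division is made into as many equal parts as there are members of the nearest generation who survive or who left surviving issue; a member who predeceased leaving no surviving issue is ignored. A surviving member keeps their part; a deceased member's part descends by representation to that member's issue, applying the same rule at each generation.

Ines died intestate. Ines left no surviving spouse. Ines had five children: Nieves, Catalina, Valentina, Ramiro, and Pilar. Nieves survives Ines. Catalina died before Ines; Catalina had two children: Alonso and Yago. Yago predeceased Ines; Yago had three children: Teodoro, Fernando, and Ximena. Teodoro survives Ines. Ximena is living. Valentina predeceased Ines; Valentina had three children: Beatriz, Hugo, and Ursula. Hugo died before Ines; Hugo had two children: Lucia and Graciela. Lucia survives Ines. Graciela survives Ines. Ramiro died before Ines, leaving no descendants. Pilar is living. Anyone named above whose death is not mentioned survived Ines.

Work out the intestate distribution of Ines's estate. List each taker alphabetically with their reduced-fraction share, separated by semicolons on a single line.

Alonso 1/8; Beatriz 1/12; Fernando 1/24; Graciela 1/24; Lucia 1/24; Nieves 1/4; Pilar 1/4; Teodoro 1/24; Ursula 1/12; Ximena 1/24

There is no surviving spouse, so the entire estate passes to Ines's descendants per stirpes.
Ramiro left no surviving issue, so that branch lapses and is disregarded.
The estate is divided into 4 equal shares of 1/4 among Nieves, Catalina, Valentina, Pilar.
Nieves is living and takes 1/4.
Catalina predeceased; the 1/4 allotted to Catalina's branch passes to Catalina's issue by representation.
The 1/4 is divided into 2 equal shares of 1/8 among Alonso, Yago.
Alonso is living and takes 1/8.
Yago predeceased; the 1/8 allotted to Yago's branch passes to Yago's issue by representation.
The 1/8 is divided into 3 equal shares of 1/24 among Teodoro, Fernando, Ximena.
Teodoro is living and takes 1/24.
Fernando is living and takes 1/24.
Ximena is living and takes 1/24.
Valentina predeceased; the 1/4 allotted to Valentina's branch passes to Valentina's issue by representation.
The 1/4 is divided into 3 equal shares of 1/12 among Beatriz, Hugo, Ursula.
Beatriz is living and takes 1/12.
Hugo predeceased; the 1/12 allotted to Hugo's branch passes to Hugo's issue by representation.
The 1/12 is divided into 2 equal shares of 1/24 among Lucia, Graciela.
Lucia is living and takes 1/24.
Graciela is living and takes 1/24.
Ursula is living and takes 1/12.
Pilar is living and takes 1/4.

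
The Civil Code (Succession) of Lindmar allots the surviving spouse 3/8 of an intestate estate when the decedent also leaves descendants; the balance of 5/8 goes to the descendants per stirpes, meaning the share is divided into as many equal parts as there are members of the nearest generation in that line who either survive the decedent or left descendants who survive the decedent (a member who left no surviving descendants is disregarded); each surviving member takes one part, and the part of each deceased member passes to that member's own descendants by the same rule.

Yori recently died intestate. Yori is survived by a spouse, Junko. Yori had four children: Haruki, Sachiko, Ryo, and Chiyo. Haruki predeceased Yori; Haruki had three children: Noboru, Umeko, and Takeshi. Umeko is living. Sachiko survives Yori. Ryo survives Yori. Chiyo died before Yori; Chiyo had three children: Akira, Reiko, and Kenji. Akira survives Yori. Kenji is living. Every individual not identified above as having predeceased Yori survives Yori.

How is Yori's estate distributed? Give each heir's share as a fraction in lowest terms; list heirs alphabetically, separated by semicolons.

Junko, as surviving spouse, takes 3/8.
The remaining 5/8 passes to Yori's descendants per stirpes.
The 5/8 is divided into 4 equal shares of 5/32 among Haruki, Sachiko, Ryo, Chiyo.
Haruki predeceased; the 5/32 allotted to Haruki's branch passes to Haruki's issue by representation.
The 5/32 is divided into 3 equal shares of 5/96 among Noboru, Umeko, Takeshi.
Noboru is living and takes 5/96.
Umeko is living and takes 5/96.
Takeshi is living and takes 5/96.
Sachiko is living and takes 5/32.
Ryo is living and takes 5/32.
Chiyo predeceased; the 5/32 allotted to Chiyo's branch passes to Chiyo's issue by representation.
The 5/32 is divided into 3 equal shares of 5/96 among Akira, Reiko, Kenji.
Akira is living and takes 5/96.
Reiko is living and takes 5/96.
Kenji is living and takes 5/96.

Akira 5/96; Junko 3/8; Kenji 5/96; Noboru 5/96; Reiko 5/96; Ryo 5/32; Sachiko 5/32; Takeshi 5/96; Umeko 5/96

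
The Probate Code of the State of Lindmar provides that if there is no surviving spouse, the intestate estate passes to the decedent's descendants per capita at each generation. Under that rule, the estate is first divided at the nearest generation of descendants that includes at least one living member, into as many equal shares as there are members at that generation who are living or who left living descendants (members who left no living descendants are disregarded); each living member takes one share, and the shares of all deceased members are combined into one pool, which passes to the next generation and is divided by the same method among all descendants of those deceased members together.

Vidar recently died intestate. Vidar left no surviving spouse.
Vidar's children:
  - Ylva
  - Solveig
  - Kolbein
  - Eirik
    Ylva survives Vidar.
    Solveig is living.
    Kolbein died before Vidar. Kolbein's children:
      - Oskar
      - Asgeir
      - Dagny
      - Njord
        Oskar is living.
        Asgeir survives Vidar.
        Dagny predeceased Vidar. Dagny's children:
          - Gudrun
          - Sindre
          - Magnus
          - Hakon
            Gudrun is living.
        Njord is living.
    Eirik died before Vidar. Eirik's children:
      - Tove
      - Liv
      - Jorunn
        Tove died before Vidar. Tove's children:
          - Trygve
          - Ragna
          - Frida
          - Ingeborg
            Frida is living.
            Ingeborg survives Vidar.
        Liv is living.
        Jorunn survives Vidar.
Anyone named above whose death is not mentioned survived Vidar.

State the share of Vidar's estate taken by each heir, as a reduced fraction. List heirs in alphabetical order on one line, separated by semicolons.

Asgeir 1/14; Frida 1/56; Gudrun 1/56; Hakon 1/56; Ingeborg 1/56; Jorunn 1/14; Liv 1/14; Magnus 1/56; Njord 1/14; Oskar 1/14; Ragna 1/56; Sindre 1/56; Solveig 1/4; Trygve 1/56; Ylva 1/4

There is no surviving spouse, so the entire estate passes to Vidar's descendants per capita at each generation.
At generation 1 (Ylva, Solveig, Kolbein, Eirik) there are 4 shares of (1)/4 = 1/4 each.
Living: Ylva and Solveig — each takes 1/4.
Deceased: Kolbein and Eirik. Their combined 1/2 is pooled and carried to generation 2.
At generation 2 (Oskar, Asgeir, Dagny, Njord, Tove, Liv, Jorunn) there are 7 shares of (1/2)/7 = 1/14 each.
Living: Oskar, Asgeir, Njord, Liv, and Jorunn — each takes 1/14.
Deceased: Dagny and Tove. Their combined 1/7 is pooled and carried to generation 3.
At generation 3 (Gudrun, Sindre, Magnus, Hakon, Trygve, Ragna, Frida, Ingeborg) there are 8 shares of (1/7)/8 = 1/56 each.
Living: Gudrun, Sindre, Magnus, Hakon, Trygve, Ragna, Frida, and Ingeborg — each takes 1/56.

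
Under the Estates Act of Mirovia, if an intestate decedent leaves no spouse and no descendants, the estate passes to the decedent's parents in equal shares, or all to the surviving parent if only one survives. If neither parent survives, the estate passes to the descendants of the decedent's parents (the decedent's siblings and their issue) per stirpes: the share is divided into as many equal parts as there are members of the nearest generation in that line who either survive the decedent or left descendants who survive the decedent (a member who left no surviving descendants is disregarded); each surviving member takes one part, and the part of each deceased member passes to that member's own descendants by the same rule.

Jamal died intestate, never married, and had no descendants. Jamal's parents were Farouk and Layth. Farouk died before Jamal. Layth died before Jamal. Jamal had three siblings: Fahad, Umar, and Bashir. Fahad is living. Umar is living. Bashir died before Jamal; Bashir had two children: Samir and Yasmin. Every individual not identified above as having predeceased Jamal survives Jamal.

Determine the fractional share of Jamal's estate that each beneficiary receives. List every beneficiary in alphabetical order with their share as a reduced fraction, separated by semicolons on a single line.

Neither parent survives and there are no descendants, so the estate passes to Jamal's siblings and their issue per stirpes.
The estate is divided into 3 equal shares of 1/3 among Fahad, Umar, Bashir.
Fahad is living and takes 1/3.
Umar is living and takes 1/3.
Bashir predeceased; the 1/3 allotted to Bashir's branch passes to Bashir's issue by representation.
The 1/3 is divided into 2 equal shares of 1/6 among Samir, Yasmin.
Samir is living and takes 1/6.
Yasmin is living and takes 1/6.

Fahad 1/3; Samir 1/6; Umar 1/3; Yasmin 1/6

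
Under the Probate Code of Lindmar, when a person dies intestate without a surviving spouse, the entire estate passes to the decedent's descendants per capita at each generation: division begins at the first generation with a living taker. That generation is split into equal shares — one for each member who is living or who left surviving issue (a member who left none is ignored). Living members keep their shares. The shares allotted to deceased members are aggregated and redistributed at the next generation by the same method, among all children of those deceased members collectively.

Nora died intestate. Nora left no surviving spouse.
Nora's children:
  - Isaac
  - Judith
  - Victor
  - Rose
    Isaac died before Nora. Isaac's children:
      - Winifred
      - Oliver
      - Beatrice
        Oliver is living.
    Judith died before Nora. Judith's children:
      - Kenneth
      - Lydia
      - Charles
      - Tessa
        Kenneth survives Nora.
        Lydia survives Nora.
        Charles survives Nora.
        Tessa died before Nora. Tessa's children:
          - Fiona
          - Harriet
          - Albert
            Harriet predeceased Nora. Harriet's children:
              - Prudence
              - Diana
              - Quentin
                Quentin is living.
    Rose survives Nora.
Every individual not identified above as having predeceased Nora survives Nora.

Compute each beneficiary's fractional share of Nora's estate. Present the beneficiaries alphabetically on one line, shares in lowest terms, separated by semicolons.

Albert 1/42; Beatrice 1/14; Charles 1/14; Diana 1/126; Fiona 1/42; Kenneth 1/14; Lydia 1/14; Oliver 1/14; Prudence 1/126; Quentin 1/126; Rose 1/4; Victor 1/4; Winifred 1/14

There is no surviving spouse, so the entire estate passes to Nora's descendants per capita at each generation.
At generation 1 (Isaac, Judith, Victor, Rose) there are 4 shares of (1)/4 = 1/4 each.
Living: Victor and Rose — each takes 1/4.
Deceased: Isaac and Judith. Their combined 1/2 is pooled and carried to generation 2.
At generation 2 (Winifred, Oliver, Beatrice, Kenneth, Lydia, Charles, Tessa) there are 7 shares of (1/2)/7 = 1/14 each.
Living: Winifred, Oliver, Beatrice, Kenneth, Lydia, and Charles — each takes 1/14.
Deceased: Tessa. That 1/14 share is carried to generation 3.
At generation 3 (Fiona, Harriet, Albert) there are 3 shares of (1/14)/3 = 1/42 each.
Living: Fiona and Albert — each takes 1/42.
Deceased: Harriet. That 1/42 share is carried to generation 4.
At generation 4 (Prudence, Diana, Quentin) there are 3 shares of (1/42)/3 = 1/126 each.
Living: Prudence, Diana, and Quentin — each takes 1/126.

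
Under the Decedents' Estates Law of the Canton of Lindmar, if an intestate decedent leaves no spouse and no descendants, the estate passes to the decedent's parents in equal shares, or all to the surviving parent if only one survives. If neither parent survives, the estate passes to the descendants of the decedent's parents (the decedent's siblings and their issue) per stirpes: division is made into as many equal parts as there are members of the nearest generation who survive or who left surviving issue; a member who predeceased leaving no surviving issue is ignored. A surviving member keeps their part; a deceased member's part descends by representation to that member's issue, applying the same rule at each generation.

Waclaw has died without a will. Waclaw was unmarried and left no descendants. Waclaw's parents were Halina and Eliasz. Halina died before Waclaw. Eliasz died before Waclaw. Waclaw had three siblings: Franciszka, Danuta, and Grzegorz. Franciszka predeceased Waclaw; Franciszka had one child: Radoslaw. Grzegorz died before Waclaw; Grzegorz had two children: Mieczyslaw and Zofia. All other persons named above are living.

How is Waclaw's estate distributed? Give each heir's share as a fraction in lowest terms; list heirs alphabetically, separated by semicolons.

Neither parent survives and there are no descendants, so the estate passes to Waclaw's siblings and their issue per stirpes.
The estate is divided into 3 equal shares of 1/3 among Franciszka, Danuta, Grzegorz.
Franciszka predeceased; the 1/3 allotted to Franciszka's branch passes to Franciszka's issue by representation.
Radoslaw is the sole taker at this level and receives the full 1/3.
Danuta is living and takes 1/3.
Grzegorz predeceased; the 1/3 allotted to Grzegorz's branch passes to Grzegorz's issue by representation.
The 1/3 is divided into 2 equal shares of 1/6 among Mieczyslaw, Zofia.
Mieczyslaw is living and takes 1/6.
Zofia is living and takes 1/6.

Danuta 1/3; Mieczyslaw 1/6; Radoslaw 1/3; Zofia 1/6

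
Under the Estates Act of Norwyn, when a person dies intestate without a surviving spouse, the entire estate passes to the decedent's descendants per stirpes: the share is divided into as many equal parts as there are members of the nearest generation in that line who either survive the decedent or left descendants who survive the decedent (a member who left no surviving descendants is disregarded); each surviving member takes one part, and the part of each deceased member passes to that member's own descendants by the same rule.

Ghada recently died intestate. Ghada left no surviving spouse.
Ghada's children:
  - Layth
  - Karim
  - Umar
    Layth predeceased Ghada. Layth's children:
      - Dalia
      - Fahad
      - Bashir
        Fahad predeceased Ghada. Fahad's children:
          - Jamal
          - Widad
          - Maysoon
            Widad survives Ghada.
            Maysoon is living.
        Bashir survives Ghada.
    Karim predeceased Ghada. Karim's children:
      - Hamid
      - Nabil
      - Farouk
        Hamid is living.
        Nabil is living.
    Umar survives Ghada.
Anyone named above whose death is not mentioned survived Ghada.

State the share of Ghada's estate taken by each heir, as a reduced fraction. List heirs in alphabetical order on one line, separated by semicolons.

Bashir 1/9; Dalia 1/9; Farouk 1/9; Hamid 1/9; Jamal 1/27; Maysoon 1/27; Nabil 1/9; Umar 1/3; Widad 1/27

There is no surviving spouse, so the entire estate passes to Ghada's descendants per stirpes.
The estate is divided into 3 equal shares of 1/3 among Layth, Karim, Umar.
Layth predeceased; the 1/3 allotted to Layth's branch passes to Layth's issue by representation.
The 1/3 is divided into 3 equal shares of 1/9 among Dalia, Fahad, Bashir.
Dalia is living and takes 1/9.
Fahad predeceased; the 1/9 allotted to Fahad's branch passes to Fahad's issue by representation.
The 1/9 is divided into 3 equal shares of 1/27 among Jamal, Widad, Maysoon.
Jamal is living and takes 1/27.
Widad is living and takes 1/27.
Maysoon is living and takes 1/27.
Bashir is living and takes 1/9.
Karim predeceased; the 1/3 allotted to Karim's branch passes to Karim's issue by representation.
The 1/3 is divided into 3 equal shares of 1/9 among Hamid, Nabil, Farouk.
Hamid is living and takes 1/9.
Nabil is living and takes 1/9.
Farouk is living and takes 1/9.
Umar is living and takes 1/3.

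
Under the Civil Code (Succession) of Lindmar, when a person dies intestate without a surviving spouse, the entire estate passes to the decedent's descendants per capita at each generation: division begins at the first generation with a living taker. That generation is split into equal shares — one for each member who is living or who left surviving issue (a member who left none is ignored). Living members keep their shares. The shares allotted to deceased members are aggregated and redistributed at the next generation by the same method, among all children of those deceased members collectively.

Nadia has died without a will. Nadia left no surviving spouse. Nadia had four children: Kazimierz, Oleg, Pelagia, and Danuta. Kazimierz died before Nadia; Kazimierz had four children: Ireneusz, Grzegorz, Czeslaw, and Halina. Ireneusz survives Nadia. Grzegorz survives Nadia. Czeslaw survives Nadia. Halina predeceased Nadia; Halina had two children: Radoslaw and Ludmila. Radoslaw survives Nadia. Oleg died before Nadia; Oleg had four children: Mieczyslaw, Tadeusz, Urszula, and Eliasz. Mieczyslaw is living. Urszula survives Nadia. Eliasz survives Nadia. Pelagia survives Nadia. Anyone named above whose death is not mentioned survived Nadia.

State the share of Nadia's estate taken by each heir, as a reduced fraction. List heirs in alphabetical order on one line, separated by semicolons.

There is no surviving spouse, so the entire estate passes to Nadia's descendants per capita at each generation.
At generation 1 (Kazimierz, Oleg, Pelagia, Danuta) there are 4 shares of (1)/4 = 1/4 each.
Living: Pelagia and Danuta — each takes 1/4.
Deceased: Kazimierz and Oleg. Their combined 1/2 is pooled and carried to generation 2.
At generation 2 (Ireneusz, Grzegorz, Czeslaw, Halina, Mieczyslaw, Tadeusz, Urszula, Eliasz) there are 8 shares of (1/2)/8 = 1/16 each.
Living: Ireneusz, Grzegorz, Czeslaw, Mieczyslaw, Tadeusz, Urszula, and Eliasz — each takes 1/16.
Deceased: Halina. That 1/16 share is carried to generation 3.
At generation 3 (Radoslaw, Ludmila) there are 2 shares of (1/16)/2 = 1/32 each.
Living: Radoslaw and Ludmila — each takes 1/32.

Czeslaw 1/16; Danuta 1/4; Eliasz 1/16; Grzegorz 1/16; Ireneusz 1/16; Ludmila 1/32; Mieczyslaw 1/16; Pelagia 1/4; Radoslaw 1/32; Tadeusz 1/16; Urszula 1/16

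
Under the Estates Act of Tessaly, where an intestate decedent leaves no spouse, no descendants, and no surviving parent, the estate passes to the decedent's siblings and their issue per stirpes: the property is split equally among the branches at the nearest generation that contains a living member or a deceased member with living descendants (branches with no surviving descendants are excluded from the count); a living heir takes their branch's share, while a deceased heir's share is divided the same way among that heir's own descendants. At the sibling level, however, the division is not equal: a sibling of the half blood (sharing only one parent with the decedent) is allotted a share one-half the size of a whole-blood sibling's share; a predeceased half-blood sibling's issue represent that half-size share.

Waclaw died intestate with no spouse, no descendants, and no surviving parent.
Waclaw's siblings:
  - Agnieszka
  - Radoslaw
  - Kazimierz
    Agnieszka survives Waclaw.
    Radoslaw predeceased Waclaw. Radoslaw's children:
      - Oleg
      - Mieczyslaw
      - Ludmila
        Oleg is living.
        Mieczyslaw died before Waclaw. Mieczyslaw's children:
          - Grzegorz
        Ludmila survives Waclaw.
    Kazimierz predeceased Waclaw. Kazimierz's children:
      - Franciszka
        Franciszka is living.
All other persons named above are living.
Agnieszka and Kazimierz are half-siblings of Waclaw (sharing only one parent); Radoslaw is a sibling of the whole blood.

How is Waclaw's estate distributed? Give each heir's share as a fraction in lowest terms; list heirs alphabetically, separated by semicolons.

Agnieszka 1/4; Franciszka 1/4; Grzegorz 1/6; Ludmila 1/6; Oleg 1/6

No spouse, descendants, or parent survives, so the estate passes to Waclaw's siblings per stirpes.
Half-blood siblings count for one-half the weight of whole-blood siblings at the initial division.
Dividing 1 in proportion to weights (total weight 2): Agnieszka (weight 1/2) → 1/4; Radoslaw (weight 1) → 1/2; Kazimierz (weight 1/2) → 1/4.
Agnieszka is living and takes 1/4.
Radoslaw predeceased; the 1/2 allotted to Radoslaw's branch passes to Radoslaw's issue by representation.
The 1/2 is divided into 3 equal shares of 1/6 among Oleg, Mieczyslaw, Ludmila.
Oleg is living and takes 1/6.
Mieczyslaw predeceased; the 1/6 allotted to Mieczyslaw's branch passes to Mieczyslaw's issue by representation.
Grzegorz is the sole taker at this level and receives the full 1/6.
Ludmila is living and takes 1/6.
Kazimierz predeceased; the 1/4 allotted to Kazimierz's branch passes to Kazimierz's issue by representation.
Franciszka is the sole taker at this level and receives the full 1/4.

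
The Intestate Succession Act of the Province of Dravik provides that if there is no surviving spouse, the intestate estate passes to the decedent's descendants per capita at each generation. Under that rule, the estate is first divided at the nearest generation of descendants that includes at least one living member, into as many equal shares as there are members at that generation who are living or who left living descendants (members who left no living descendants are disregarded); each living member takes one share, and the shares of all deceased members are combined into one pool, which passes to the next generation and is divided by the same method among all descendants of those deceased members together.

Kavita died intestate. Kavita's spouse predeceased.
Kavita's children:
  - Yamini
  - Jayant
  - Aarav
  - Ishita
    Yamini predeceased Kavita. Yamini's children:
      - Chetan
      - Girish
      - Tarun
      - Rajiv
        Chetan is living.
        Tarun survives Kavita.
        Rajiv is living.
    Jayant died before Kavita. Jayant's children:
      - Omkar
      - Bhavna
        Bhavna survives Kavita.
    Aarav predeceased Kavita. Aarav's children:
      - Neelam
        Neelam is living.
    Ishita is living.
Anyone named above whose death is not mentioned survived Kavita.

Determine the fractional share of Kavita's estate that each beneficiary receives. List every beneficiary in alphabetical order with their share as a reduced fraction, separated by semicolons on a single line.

Bhavna 3/28; Chetan 3/28; Girish 3/28; Ishita 1/4; Neelam 3/28; Omkar 3/28; Rajiv 3/28; Tarun 3/28

There is no surviving spouse, so the entire estate passes to Kavita's descendants per capita at each generation.
At generation 1 (Yamini, Jayant, Aarav, Ishita) there are 4 shares of (1)/4 = 1/4 each.
Living: Ishita — each takes 1/4.
Deceased: Yamini, Jayant, and Aarav. Their combined 3/4 is pooled and carried to generation 2.
At generation 2 (Chetan, Girish, Tarun, Rajiv, Omkar, Bhavna, Neelam) there are 7 shares of (3/4)/7 = 3/28 each.
Living: Chetan, Girish, Tarun, Rajiv, Omkar, Bhavna, and Neelam — each takes 3/28.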